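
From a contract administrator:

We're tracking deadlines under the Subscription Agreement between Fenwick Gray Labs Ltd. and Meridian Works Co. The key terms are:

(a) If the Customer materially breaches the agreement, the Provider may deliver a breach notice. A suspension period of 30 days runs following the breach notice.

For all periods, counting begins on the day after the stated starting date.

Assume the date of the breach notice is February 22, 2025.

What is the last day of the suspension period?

March 24, 2025

Adding 30 calendar days to February 22, 2025 gives March 24, 2025, which is the last day of the suspension period.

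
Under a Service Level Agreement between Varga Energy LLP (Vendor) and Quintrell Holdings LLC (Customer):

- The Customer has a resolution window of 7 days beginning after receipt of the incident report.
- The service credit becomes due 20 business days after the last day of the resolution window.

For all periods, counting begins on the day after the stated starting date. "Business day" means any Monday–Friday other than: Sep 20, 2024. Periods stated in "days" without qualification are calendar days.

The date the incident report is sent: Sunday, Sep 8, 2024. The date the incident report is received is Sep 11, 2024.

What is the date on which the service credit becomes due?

Oct 17, 2024

Adding 7 calendar days to Sep 11, 2024 gives Sep 18, 2024, which is the last day of the resolution window.
The date on which the service credit becomes due: counting 20 business days from Wednesday, Sep 18, 2024 (Sep 19, Sep 23, Sep 24, Sep 25, …, Oct 15, Oct 16, Oct 17, skipping weekends and the listed holiday on Sep 20) reaches Thursday, Oct 17, 2024.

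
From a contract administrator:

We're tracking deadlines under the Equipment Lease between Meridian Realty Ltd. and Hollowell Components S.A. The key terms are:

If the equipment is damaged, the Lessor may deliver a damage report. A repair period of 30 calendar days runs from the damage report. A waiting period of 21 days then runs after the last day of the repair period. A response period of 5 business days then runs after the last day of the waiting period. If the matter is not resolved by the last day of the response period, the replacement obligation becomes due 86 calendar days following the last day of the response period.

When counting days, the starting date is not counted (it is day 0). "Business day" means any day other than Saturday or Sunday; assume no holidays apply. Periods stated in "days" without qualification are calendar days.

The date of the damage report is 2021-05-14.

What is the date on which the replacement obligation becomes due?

Adding 30 calendar days to 2021-05-14 gives 2021-06-13, which is the last day of the repair period.
The last day of the waiting period: 21 calendar days after 2021-06-13 is 2021-07-04.
The last day of the response period: 5 business days after Sunday, 2021-07-04, skipping weekends — Jul 5, Jul 6, Jul 7, Jul 8, Jul 9 — lands on Friday, 2021-07-09.
The date on which the replacement obligation becomes due: 86 calendar days after 2021-07-09 is 2021-10-03.

2021-10-03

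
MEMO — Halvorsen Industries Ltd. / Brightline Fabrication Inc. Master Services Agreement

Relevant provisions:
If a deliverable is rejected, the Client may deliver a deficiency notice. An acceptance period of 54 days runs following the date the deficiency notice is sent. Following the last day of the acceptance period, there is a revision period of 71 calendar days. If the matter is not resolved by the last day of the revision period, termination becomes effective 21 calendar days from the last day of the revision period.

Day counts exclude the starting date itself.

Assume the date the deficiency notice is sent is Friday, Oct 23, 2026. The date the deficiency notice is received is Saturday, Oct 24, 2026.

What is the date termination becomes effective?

Adding 54 calendar days to Oct 23, 2026 gives Dec 16, 2026, which is the last day of the acceptance period.
The last day of the revision period: Dec 16, 2026 + 71 days = Feb 25, 2027.
The date termination becomes effective: 21 calendar days after Feb 25, 2027 is Mar 18, 2027.

Mar 18, 2027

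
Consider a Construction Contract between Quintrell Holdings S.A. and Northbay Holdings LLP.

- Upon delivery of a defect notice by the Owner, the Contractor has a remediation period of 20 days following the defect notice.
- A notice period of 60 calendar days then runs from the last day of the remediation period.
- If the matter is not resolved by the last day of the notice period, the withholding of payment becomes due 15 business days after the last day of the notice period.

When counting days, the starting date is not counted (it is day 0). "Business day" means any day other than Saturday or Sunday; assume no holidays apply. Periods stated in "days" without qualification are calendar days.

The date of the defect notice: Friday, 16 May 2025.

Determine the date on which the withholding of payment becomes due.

25 August 2025

The last day of the remediation period: 20 calendar days after 16 May 2025 is 5 June 2025.
Adding 60 calendar days to 5 June 2025 gives 4 August 2025, which is the last day of the notice period.
The date on which the withholding of payment becomes due: 15 business days after Monday, 4 August 2025, skipping weekends — Aug 5, Aug 6, Aug 7, Aug 8, …, Aug 21, Aug 22, Aug 25 — lands on Monday, 25 August 2025.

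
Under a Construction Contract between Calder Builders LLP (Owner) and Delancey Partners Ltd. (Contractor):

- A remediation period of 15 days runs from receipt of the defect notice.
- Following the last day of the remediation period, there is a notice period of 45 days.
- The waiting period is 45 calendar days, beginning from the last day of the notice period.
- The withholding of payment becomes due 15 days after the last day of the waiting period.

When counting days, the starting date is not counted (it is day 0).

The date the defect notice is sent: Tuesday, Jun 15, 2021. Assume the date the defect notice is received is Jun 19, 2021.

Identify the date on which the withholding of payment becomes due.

Adding 15 calendar days to Jun 19, 2021 gives Jul 4, 2021, which is the last day of the remediation period.
Adding 45 calendar days to Jul 4, 2021 gives Aug 18, 2021, which is the last day of the notice period.
Adding 45 calendar days to Aug 18, 2021 gives Oct 2, 2021, which is the last day of the waiting period.
The date on which the withholding of payment becomes due: 15 calendar days after Oct 2, 2021 is Oct 17, 2021.

Oct 17, 2021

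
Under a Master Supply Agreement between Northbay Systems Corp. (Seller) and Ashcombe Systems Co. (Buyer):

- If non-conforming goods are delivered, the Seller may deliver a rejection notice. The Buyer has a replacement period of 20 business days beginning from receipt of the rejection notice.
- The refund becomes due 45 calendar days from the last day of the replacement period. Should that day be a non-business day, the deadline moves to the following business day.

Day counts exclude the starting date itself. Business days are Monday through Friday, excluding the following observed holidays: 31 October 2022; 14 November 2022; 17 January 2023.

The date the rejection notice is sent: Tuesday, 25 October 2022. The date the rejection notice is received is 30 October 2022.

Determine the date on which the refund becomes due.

The last day of the replacement period: 20 business days after Sunday, 30 October 2022, skipping weekends and the listed holidays on Oct 31, Nov 14 — Nov 1, Nov 2, Nov 3, Nov 4, …, Nov 25, Nov 28, Nov 29 — lands on Tuesday, 29 November 2022.
The date on which the refund becomes due: 45 calendar days after 29 November 2022 is 13 January 2023. 13 January 2023 is a Friday and is not a listed holiday, so no roll-forward applies.

13 January 2023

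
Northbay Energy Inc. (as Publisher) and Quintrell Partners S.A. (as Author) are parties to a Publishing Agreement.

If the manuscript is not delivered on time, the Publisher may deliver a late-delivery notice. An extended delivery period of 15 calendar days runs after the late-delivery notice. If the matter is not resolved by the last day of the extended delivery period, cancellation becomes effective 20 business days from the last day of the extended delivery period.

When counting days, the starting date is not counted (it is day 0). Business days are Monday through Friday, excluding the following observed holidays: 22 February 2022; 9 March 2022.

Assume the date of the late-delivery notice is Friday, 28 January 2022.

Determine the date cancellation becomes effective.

15 March 2022

Adding 15 calendar days to 28 January 2022 gives 12 February 2022, which is the last day of the extended delivery period.
The date cancellation becomes effective: 20 business days after Saturday, 12 February 2022, skipping weekends and the listed holidays on Feb 22, Mar 9 — Feb 14, Feb 15, Feb 16, Feb 17, …, Mar 11, Mar 14, Mar 15 — lands on Tuesday, 15 March 2022.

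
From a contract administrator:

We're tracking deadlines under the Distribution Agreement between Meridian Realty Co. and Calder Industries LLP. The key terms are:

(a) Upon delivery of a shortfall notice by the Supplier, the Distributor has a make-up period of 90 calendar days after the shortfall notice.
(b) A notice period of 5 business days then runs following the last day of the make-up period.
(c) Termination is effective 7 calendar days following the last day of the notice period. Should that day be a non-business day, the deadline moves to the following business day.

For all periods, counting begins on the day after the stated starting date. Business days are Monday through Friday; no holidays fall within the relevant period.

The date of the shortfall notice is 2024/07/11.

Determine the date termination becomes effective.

The last day of the make-up period: 2024/07/11 + 90 days = 2024/10/09.
From Wednesday, 2024/10/09, 5 business days (Oct 10, Oct 11, Oct 14, Oct 15, Oct 16, skipping weekends) brings us to Wednesday, 2024/10/16, which is the last day of the notice period.
Adding 7 calendar days to 2024/10/16 gives 2024/10/23, which is the date termination becomes effective. 2024/10/23 is a Wednesday, so no roll-forward applies.

2024/10/23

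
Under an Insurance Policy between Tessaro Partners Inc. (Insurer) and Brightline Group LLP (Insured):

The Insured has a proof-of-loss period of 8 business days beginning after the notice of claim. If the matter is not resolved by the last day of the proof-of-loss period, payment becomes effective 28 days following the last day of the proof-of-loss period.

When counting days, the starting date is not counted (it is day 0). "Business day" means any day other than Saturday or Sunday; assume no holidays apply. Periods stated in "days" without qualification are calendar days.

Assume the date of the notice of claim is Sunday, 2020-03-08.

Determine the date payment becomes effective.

2020-04-15

From Sunday, 2020-03-08, 8 business days (Mar 9, Mar 10, Mar 11, Mar 12, Mar 13, Mar 16, Mar 17, Mar 18, skipping weekends) brings us to Wednesday, 2020-03-18, which is the last day of the proof-of-loss period.
The date payment becomes effective: 28 calendar days after 2020-03-18 is 2020-04-15.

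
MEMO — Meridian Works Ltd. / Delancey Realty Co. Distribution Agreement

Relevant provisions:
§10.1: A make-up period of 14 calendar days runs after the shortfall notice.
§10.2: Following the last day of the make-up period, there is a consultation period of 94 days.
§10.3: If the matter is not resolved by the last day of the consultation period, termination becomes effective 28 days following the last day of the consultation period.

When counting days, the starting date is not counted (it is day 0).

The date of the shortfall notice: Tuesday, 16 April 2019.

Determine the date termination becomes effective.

30 August 2019

Adding 14 calendar days to 16 April 2019 gives 30 April 2019, which is the last day of the make-up period.
The last day of the consultation period: 30 April 2019 + 94 days = 2 August 2019.
The date termination becomes effective: 2 August 2019 + 28 days = 30 August 2019.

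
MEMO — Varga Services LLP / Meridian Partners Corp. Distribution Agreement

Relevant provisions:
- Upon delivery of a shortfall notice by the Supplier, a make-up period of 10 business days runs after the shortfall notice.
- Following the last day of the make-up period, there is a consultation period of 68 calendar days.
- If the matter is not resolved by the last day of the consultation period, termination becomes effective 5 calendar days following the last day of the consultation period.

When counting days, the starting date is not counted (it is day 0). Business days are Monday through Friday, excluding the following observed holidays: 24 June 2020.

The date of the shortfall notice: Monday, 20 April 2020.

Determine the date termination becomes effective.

The last day of the make-up period: counting 10 business days from Monday, 20 April 2020 (Apr 21, Apr 22, Apr 23, Apr 24, Apr 27, Apr 28, Apr 29, Apr 30, May 1, May 4, skipping weekends) reaches Monday, 4 May 2020.
The last day of the consultation period: 4 May 2020 + 68 days = 11 July 2020.
The date termination becomes effective: 11 July 2020 + 5 days = 16 July 2020.

16 July 2020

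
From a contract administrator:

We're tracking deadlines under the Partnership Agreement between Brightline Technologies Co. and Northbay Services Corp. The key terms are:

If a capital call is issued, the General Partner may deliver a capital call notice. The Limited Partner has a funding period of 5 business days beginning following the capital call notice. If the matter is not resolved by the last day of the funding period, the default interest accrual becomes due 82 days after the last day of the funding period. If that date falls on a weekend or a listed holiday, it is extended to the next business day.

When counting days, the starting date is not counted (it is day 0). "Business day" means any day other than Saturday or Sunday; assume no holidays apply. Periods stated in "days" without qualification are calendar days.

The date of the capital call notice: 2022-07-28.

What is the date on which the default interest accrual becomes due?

2022-10-25

The last day of the funding period: counting 5 business days from Thursday, 2022-07-28 (Jul 29, Aug 1, Aug 2, Aug 3, Aug 4, skipping weekends) reaches Thursday, 2022-08-04.
The date on which the default interest accrual becomes due: 2022-08-04 + 82 days = 2022-10-25. 2022-10-25 is a Tuesday, so no roll-forward applies.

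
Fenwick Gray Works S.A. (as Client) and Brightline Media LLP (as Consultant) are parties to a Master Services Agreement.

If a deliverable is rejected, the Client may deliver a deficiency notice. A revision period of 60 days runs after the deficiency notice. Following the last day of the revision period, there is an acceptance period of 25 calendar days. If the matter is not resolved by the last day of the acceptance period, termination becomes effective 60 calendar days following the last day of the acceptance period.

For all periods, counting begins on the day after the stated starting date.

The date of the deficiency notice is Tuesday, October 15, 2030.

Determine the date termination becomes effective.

The last day of the revision period: October 15, 2030 + 60 days = December 14, 2030.
The last day of the acceptance period: December 14, 2030 + 25 days = January 8, 2031.
The date termination becomes effective: January 8, 2031 + 60 days = March 9, 2031.

March 9, 2031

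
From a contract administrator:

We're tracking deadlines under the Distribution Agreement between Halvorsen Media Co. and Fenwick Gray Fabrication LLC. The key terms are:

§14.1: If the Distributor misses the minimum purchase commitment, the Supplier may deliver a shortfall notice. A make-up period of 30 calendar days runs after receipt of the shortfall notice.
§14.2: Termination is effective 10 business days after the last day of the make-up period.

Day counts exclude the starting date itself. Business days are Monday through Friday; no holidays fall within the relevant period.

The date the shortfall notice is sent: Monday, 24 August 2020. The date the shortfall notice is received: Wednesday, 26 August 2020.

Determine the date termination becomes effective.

Adding 30 calendar days to 26 August 2020 gives 25 September 2020, which is the last day of the make-up period.
The date termination becomes effective: counting 10 business days from Friday, 25 September 2020 (Sep 28, Sep 29, Sep 30, Oct 1, Oct 2, Oct 5, Oct 6, Oct 7, Oct 8, Oct 9, skipping weekends) reaches Friday, 9 October 2020.

9 October 2020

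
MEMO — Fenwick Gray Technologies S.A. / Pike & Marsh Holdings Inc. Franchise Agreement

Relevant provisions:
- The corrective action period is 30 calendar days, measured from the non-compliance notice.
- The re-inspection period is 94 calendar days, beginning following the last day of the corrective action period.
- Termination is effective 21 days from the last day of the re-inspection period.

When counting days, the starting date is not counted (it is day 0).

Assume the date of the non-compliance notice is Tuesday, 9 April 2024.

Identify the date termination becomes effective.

The last day of the corrective action period: 30 calendar days after 9 April 2024 is 9 May 2024.
The last day of the re-inspection period: 94 calendar days after 9 May 2024 is 11 August 2024.
The date termination becomes effective: 11 August 2024 + 21 days = 1 September 2024.

1 September 2024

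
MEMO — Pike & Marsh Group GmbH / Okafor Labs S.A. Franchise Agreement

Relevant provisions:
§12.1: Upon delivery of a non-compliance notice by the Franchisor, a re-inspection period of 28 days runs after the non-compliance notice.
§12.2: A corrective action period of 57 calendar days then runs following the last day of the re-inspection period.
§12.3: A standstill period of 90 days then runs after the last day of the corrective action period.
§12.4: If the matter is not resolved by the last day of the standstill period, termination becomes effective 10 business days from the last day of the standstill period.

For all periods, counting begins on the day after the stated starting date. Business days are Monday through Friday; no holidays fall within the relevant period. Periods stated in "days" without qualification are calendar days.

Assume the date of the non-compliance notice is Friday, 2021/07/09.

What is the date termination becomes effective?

The last day of the re-inspection period: 2021/07/09 + 28 days = 2021/08/06.
The last day of the corrective action period: 2021/08/06 + 57 days = 2021/10/02.
The last day of the standstill period: 90 calendar days after 2021/10/02 is 2021/12/31.
The date termination becomes effective: counting 10 business days from Friday, 2021/12/31 (Jan 3, Jan 4, Jan 5, Jan 6, Jan 7, Jan 10, Jan 11, Jan 12, Jan 13, Jan 14, skipping weekends) reaches Friday, 2022/01/14.

2022/01/14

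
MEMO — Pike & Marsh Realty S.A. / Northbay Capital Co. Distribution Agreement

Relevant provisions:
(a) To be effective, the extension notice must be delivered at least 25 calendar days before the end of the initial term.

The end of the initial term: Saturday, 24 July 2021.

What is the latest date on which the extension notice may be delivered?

29 June 2021

Counting back 25 calendar days from 24 July 2021 gives 29 June 2021.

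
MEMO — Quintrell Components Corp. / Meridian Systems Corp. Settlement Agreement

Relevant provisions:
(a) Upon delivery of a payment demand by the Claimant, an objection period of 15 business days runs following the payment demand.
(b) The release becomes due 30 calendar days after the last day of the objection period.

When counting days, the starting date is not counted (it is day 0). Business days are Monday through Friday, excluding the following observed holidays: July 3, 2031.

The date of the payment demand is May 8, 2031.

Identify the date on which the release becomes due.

The last day of the objection period: counting 15 business days from Thursday, May 8, 2031 (May 9, May 12, May 13, May 14, …, May 27, May 28, May 29, skipping weekends) reaches Thursday, May 29, 2031.
Adding 30 calendar days to May 29, 2031 gives June 28, 2031, which is the date on which the release becomes due.

June 28, 2031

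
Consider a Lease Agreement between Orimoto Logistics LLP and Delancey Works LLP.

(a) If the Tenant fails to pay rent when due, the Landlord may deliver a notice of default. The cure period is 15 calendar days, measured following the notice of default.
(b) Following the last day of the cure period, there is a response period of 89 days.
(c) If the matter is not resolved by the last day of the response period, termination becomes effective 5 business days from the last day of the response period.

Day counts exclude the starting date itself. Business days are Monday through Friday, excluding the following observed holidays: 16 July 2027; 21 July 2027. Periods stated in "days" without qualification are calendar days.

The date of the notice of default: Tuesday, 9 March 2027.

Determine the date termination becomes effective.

28 June 2027

The last day of the cure period: 9 March 2027 + 15 days = 24 March 2027.
The last day of the response period: 89 calendar days after 24 March 2027 is 21 June 2027.
The date termination becomes effective: counting 5 business days from Monday, 21 June 2027 (Jun 22, Jun 23, Jun 24, Jun 25, Jun 28, skipping weekends) reaches Monday, 28 June 2027.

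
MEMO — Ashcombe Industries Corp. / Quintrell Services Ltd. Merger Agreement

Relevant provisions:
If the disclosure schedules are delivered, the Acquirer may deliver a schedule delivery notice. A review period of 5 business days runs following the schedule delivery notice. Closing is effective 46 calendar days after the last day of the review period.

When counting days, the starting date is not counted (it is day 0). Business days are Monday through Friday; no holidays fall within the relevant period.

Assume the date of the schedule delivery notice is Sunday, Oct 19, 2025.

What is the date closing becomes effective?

Dec 9, 2025

The last day of the review period: counting 5 business days from Sunday, Oct 19, 2025 (Oct 20, Oct 21, Oct 22, Oct 23, Oct 24, skipping weekends) reaches Friday, Oct 24, 2025.
The date closing becomes effective: 46 calendar days after Oct 24, 2025 is Dec 9, 2025.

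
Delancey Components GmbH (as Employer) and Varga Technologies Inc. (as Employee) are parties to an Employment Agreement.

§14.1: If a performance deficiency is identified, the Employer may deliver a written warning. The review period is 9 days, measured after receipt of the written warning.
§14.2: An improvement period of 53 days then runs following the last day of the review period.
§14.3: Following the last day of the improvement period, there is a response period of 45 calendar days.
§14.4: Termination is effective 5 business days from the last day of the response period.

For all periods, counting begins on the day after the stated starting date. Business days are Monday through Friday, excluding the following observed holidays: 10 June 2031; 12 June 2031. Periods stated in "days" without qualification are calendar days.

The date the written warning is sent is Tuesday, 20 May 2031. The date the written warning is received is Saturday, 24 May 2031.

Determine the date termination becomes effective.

15 September 2031

Adding 9 calendar days to 24 May 2031 gives 2 June 2031, which is the last day of the review period.
Adding 53 calendar days to 2 June 2031 gives 25 July 2031, which is the last day of the improvement period.
Adding 45 calendar days to 25 July 2031 gives 8 September 2031, which is the last day of the response period.
The date termination becomes effective: 5 business days after Monday, 8 September 2031, skipping weekends — Sep 9, Sep 10, Sep 11, Sep 12, Sep 15 — lands on Monday, 15 September 2031.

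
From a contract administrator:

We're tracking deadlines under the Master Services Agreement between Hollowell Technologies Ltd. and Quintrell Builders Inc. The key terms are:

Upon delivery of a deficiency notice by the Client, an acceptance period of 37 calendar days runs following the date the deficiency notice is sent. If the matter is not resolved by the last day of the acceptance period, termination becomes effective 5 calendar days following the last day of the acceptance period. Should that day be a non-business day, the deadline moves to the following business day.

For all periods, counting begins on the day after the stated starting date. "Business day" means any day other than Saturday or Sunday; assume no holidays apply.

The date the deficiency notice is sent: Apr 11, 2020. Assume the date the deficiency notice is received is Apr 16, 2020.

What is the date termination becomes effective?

The last day of the acceptance period: Apr 11, 2020 + 37 days = May 18, 2020.
The date termination becomes effective: 5 calendar days after May 18, 2020 is May 23, 2020. That falls on a Saturday, so it rolls to the next business day, Monday, May 25, 2020.

May 25, 2020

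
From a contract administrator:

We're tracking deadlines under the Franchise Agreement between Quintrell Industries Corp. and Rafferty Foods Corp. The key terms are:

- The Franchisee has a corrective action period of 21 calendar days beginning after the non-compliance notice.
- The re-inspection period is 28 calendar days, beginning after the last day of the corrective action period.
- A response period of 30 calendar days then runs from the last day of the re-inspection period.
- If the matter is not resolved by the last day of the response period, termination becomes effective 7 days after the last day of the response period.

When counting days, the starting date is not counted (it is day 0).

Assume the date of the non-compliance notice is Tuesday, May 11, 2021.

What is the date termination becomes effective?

August 5, 2021

The last day of the corrective action period: 21 calendar days after May 11, 2021 is June 1, 2021.
The last day of the re-inspection period: June 1, 2021 + 28 days = June 29, 2021.
Adding 30 calendar days to June 29, 2021 gives July 29, 2021, which is the last day of the response period.
The date termination becomes effective: July 29, 2021 + 7 days = August 5, 2021.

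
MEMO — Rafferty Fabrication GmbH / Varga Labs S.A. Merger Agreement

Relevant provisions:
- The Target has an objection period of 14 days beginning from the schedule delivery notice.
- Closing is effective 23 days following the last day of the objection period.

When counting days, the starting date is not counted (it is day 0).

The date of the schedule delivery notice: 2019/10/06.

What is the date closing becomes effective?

Adding 14 calendar days to 2019/10/06 gives 2019/10/20, which is the last day of the objection period.
Adding 23 calendar days to 2019/10/20 gives 2019/11/12, which is the date closing becomes effective.

2019/11/12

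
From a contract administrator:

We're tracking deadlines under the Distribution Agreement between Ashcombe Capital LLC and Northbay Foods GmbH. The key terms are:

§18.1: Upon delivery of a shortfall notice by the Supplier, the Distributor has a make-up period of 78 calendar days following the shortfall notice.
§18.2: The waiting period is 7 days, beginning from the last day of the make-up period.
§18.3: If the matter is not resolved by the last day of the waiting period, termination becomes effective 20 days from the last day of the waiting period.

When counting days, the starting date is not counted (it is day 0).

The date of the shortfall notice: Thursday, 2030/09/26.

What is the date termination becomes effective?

The last day of the make-up period: 78 calendar days after 2030/09/26 is 2030/12/13.
Adding 7 calendar days to 2030/12/13 gives 2030/12/20, which is the last day of the waiting period.
The date termination becomes effective: 20 calendar days after 2030/12/20 is 2031/01/09.

2031/01/09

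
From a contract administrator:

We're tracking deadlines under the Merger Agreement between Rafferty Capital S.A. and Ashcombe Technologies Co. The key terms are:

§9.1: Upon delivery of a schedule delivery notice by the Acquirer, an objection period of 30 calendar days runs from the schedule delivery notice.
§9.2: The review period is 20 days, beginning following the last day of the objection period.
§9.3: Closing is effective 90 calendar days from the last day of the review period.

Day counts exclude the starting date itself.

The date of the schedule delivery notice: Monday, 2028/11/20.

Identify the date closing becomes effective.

The last day of the objection period: 2028/11/20 + 30 days = 2028/12/20.
The last day of the review period: 20 calendar days after 2028/12/20 is 2029/01/09.
The date closing becomes effective: 2029/01/09 + 90 days = 2029/04/09.

2029/04/09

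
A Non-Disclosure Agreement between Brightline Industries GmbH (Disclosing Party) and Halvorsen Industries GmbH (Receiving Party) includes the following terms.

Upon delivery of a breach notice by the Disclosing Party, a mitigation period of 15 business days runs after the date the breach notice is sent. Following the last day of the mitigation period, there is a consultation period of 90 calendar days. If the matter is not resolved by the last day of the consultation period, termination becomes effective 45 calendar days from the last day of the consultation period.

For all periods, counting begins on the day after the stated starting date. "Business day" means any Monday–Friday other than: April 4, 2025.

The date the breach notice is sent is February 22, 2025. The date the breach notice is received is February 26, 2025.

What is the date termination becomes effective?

July 27, 2025

The last day of the mitigation period: 15 business days after Saturday, February 22, 2025, skipping weekends — Feb 24, Feb 25, Feb 26, Feb 27, …, Mar 12, Mar 13, Mar 14 — lands on Friday, March 14, 2025.
The last day of the consultation period: March 14, 2025 + 90 days = June 12, 2025.
The date termination becomes effective: 45 calendar days after June 12, 2025 is July 27, 2025.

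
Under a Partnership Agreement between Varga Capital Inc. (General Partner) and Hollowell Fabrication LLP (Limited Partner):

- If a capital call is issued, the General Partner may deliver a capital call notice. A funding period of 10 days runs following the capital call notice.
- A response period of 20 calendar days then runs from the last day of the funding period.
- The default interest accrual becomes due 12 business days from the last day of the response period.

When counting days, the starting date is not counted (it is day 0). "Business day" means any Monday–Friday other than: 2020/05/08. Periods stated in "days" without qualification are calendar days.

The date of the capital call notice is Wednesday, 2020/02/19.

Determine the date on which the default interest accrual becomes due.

2020/04/07

The last day of the funding period: 2020/02/19 + 10 days = 2020/02/29.
The last day of the response period: 20 calendar days after 2020/02/29 is 2020/03/20.
From Friday, 2020/03/20, 12 business days (Mar 23, Mar 24, Mar 25, Mar 26, …, Apr 3, Apr 6, Apr 7, skipping weekends) brings us to Tuesday, 2020/04/07, which is the date on which the default interest accrual becomes due.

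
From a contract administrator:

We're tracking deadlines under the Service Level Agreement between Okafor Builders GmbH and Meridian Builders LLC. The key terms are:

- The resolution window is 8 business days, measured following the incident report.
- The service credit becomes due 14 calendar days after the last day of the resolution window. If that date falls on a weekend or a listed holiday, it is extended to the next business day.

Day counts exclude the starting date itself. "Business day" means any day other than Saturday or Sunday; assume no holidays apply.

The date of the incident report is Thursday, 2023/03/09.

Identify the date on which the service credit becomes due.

The last day of the resolution window: counting 8 business days from Thursday, 2023/03/09 (Mar 10, Mar 13, Mar 14, Mar 15, Mar 16, Mar 17, Mar 20, Mar 21, skipping weekends) reaches Tuesday, 2023/03/21.
The date on which the service credit becomes due: 14 calendar days after 2023/03/21 is 2023/04/04. 2023/04/04 is a Tuesday, so no roll-forward applies.

2023/04/04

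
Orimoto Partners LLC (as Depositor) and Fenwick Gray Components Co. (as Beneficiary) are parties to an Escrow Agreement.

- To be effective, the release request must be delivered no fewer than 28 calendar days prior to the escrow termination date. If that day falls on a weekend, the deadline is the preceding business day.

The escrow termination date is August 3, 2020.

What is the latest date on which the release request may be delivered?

July 6, 2020

Counting back 28 calendar days from August 3, 2020 gives July 6, 2020. That is a Monday, so no adjustment is needed.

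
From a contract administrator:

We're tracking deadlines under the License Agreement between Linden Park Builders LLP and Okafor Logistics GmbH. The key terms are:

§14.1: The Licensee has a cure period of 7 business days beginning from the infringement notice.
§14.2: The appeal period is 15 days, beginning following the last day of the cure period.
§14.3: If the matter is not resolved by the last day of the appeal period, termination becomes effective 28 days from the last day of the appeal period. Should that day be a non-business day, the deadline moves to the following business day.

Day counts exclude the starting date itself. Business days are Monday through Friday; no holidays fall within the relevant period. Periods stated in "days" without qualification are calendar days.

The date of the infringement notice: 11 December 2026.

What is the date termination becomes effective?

From Friday, 11 December 2026, 7 business days (Dec 14, Dec 15, Dec 16, Dec 17, Dec 18, Dec 21, Dec 22, skipping weekends) brings us to Tuesday, 22 December 2026, which is the last day of the cure period.
Adding 15 calendar days to 22 December 2026 gives 6 January 2027, which is the last day of the appeal period.
Adding 28 calendar days to 6 January 2027 gives 3 February 2027, which is the date termination becomes effective. 3 February 2027 is a Wednesday, so no roll-forward applies.

3 February 2027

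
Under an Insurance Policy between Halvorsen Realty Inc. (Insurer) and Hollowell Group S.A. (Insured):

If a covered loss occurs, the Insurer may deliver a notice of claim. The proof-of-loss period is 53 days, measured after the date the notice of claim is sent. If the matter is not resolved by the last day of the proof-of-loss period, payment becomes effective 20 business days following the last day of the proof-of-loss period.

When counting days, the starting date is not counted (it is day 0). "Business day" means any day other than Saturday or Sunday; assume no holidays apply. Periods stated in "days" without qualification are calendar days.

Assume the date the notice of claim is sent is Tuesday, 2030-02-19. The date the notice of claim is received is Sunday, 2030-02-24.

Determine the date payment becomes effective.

The last day of the proof-of-loss period: 2030-02-19 + 53 days = 2030-04-13.
From Saturday, 2030-04-13, 20 business days (Apr 15, Apr 16, Apr 17, Apr 18, …, May 8, May 9, May 10, skipping weekends) brings us to Friday, 2030-05-10, which is the date payment becomes effective.

2030-05-10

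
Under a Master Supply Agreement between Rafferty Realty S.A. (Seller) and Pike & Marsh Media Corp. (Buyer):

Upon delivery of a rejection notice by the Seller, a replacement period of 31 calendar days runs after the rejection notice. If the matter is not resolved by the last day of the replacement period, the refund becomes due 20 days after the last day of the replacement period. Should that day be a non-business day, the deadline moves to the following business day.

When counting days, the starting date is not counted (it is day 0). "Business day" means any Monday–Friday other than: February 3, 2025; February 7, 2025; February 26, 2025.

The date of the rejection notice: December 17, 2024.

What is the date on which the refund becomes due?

Adding 31 calendar days to December 17, 2024 gives January 17, 2025, which is the last day of the replacement period.
The date on which the refund becomes due: 20 calendar days after January 17, 2025 is February 6, 2025. February 6, 2025 is a Thursday and is not a listed holiday, so no roll-forward applies.

February 6, 2025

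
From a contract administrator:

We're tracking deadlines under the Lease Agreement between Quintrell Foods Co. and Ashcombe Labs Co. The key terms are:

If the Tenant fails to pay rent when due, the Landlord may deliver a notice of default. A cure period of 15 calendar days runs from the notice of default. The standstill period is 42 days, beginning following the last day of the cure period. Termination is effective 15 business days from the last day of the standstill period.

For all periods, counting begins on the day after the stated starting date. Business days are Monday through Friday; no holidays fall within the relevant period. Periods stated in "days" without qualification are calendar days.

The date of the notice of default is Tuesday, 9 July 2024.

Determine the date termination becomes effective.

25 September 2024

The last day of the cure period: 15 calendar days after 9 July 2024 is 24 July 2024.
Adding 42 calendar days to 24 July 2024 gives 4 September 2024, which is the last day of the standstill period.
The date termination becomes effective: 15 business days after Wednesday, 4 September 2024, skipping weekends — Sep 5, Sep 6, Sep 9, Sep 10, …, Sep 23, Sep 24, Sep 25 — lands on Wednesday, 25 September 2024.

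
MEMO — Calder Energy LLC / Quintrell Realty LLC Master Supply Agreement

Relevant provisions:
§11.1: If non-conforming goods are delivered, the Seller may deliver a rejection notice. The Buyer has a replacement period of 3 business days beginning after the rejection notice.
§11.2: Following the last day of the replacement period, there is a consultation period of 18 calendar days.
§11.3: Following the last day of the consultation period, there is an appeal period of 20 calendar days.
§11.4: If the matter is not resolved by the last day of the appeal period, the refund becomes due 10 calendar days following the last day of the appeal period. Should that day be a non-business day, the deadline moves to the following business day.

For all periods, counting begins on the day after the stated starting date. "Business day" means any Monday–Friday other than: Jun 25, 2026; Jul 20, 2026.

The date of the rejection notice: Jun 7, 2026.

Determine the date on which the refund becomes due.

From Sunday, Jun 7, 2026, 3 business days (Jun 8, Jun 9, Jun 10, skipping weekends) brings us to Wednesday, Jun 10, 2026, which is the last day of the replacement period.
The last day of the consultation period: 18 calendar days after Jun 10, 2026 is Jun 28, 2026.
Adding 20 calendar days to Jun 28, 2026 gives Jul 18, 2026, which is the last day of the appeal period.
Adding 10 calendar days to Jul 18, 2026 gives Jul 28, 2026, which is the date on which the refund becomes due. Jul 28, 2026 is a Tuesday and is not a listed holiday, so no roll-forward applies.

Jul 28, 2026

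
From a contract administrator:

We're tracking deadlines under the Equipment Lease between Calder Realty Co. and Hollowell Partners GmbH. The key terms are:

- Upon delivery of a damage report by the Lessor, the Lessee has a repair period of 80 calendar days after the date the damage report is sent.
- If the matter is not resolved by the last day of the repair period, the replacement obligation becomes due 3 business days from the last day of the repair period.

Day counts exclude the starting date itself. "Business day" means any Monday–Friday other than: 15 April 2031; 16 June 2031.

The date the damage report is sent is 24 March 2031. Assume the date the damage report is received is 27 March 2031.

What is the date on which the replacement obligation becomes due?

18 June 2031

The last day of the repair period: 24 March 2031 + 80 days = 12 June 2031.
From Thursday, 12 June 2031, 3 business days (Jun 13, Jun 17, Jun 18, skipping weekends and the listed holiday on Jun 16) brings us to Wednesday, 18 June 2031, which is the date on which the replacement obligation becomes due.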